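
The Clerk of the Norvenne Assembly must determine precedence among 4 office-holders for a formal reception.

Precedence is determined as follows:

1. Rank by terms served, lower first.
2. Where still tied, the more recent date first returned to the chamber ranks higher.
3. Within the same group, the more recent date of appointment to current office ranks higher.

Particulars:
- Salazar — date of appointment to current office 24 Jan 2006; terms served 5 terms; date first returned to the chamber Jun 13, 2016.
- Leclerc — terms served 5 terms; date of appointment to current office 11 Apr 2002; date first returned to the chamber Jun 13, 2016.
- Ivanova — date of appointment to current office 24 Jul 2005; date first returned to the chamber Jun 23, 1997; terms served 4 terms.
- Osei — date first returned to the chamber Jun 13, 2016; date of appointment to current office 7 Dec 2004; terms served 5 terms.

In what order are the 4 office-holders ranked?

Ivanova, Salazar, Osei, Leclerc

By terms served (lower first): Ivanova (4 terms); then Salazar, Osei and Leclerc (each 5 terms).
Salazar, Osei and Leclerc all have date first returned to the chamber Jun 13, 2016, so the next rule applies.
Among Salazar, Osei and Leclerc, by date of appointment to current office (later first): Salazar (24 Jan 2006) before Osei (7 Dec 2004) before Leclerc (11 Apr 2002).
Full order: Ivanova, Salazar, Osei, Leclerc.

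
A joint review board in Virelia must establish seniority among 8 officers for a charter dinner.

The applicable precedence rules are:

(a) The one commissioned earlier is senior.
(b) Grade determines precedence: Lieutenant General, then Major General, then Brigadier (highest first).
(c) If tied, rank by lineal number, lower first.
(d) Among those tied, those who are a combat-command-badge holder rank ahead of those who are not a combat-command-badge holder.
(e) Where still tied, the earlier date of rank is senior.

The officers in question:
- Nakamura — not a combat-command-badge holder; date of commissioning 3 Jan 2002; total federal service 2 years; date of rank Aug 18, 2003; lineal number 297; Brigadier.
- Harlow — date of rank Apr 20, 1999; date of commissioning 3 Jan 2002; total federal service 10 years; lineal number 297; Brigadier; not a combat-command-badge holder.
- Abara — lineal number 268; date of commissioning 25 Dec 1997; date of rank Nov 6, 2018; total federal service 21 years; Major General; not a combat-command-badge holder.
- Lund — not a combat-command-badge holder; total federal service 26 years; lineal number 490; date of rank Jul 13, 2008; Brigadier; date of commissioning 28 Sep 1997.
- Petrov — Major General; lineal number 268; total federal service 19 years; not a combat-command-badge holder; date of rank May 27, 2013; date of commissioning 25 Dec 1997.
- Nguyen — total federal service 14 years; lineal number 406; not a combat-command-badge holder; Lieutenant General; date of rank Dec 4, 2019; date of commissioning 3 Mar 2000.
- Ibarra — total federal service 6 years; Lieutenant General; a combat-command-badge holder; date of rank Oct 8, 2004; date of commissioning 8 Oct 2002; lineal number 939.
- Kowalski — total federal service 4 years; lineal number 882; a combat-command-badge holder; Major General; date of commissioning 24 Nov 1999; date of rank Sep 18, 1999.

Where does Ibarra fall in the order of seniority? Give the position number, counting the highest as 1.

8

By date of commissioning (earlier first): Lund (28 Sep 1997); then Petrov and Abara (both 25 Dec 1997); then Kowalski (24 Nov 1999); then Nguyen (3 Mar 2000); then Harlow and Nakamura (both 3 Jan 2002); then Ibarra (8 Oct 2002).
Petrov and Abara are each Major General, so the next rule applies.
Petrov and Abara both have lineal number 268, so the next rule applies.
Petrov and Abara are each not a combat-command-badge holder, so the next rule applies.
Among Petrov and Abara, by date of rank (earlier first): Petrov (May 27, 2013) before Abara (Nov 6, 2018).
Harlow and Nakamura are each Brigadier, so the next rule applies.
Harlow and Nakamura both have lineal number 297, so the next rule applies.
Harlow and Nakamura are each not a combat-command-badge holder, so the next rule applies.
Among Harlow and Nakamura, by date of rank (earlier first): Harlow (Apr 20, 1999) before Nakamura (Aug 18, 2003).
Order: Lund, Petrov, Abara, Kowalski, Nguyen, Harlow, Nakamura, Ibarra. So position 8.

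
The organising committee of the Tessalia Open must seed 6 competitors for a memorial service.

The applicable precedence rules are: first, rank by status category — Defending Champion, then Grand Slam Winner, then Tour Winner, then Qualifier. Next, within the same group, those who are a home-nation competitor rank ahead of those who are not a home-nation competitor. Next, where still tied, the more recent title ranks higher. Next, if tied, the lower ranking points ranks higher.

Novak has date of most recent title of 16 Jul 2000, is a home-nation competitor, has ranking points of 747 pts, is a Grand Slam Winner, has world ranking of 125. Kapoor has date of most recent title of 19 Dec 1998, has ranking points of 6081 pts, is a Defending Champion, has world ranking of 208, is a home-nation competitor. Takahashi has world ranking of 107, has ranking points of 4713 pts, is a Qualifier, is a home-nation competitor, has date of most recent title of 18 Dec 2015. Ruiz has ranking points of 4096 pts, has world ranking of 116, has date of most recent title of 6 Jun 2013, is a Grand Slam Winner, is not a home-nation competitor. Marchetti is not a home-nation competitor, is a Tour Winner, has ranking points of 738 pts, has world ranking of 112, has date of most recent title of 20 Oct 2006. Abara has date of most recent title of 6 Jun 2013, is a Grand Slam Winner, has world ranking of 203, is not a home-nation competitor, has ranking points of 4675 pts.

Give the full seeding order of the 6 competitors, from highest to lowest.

Kapoor, Novak, Ruiz, Abara, Marchetti, Takahashi

By status category: Kapoor (Defending Champion); then Novak, Ruiz and Abara (Grand Slam Winner); then Marchetti (Tour Winner); then Takahashi (Qualifier).
Among Novak, Ruiz and Abara, a home-nation competitor before not a home-nation competitor: Novak (a home-nation competitor) before Ruiz and Abara (not a home-nation competitor).
Ruiz and Abara both have date of most recent title 6 Jun 2013, so the next rule applies.
Among Ruiz and Abara, by ranking points (lower first): Ruiz (4096 pts) before Abara (4675 pts).
Full order: Kapoor, Novak, Ruiz, Abara, Marchetti, Takahashi.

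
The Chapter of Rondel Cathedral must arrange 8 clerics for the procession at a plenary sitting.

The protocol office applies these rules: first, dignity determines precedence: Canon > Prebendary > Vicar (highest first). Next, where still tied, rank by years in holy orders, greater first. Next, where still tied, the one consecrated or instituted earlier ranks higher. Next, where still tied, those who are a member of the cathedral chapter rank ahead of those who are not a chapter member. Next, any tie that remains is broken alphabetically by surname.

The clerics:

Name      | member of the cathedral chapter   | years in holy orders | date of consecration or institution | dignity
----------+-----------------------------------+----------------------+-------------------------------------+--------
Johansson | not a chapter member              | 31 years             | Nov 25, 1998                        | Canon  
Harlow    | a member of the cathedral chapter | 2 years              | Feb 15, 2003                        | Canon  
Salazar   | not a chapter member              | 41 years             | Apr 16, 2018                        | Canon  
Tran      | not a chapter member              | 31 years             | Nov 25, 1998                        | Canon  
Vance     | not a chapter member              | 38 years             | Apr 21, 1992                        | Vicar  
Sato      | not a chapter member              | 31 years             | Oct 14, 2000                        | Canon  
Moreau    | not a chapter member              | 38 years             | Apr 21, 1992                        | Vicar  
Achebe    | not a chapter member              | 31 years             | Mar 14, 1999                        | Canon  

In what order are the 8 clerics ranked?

Salazar, Johansson, Tran, Achebe, Sato, Harlow, Moreau, Vance

By dignity: Salazar, Johansson, Tran, Achebe, Sato and Harlow (Canon); then Moreau and Vance (Vicar).
Among Salazar, Johansson, Tran, Achebe, Sato and Harlow, by years in holy orders (higher first): Salazar (41 years) before Johansson, Tran, Achebe and Sato (31 years) before Harlow (2 years).
Among Johansson, Tran, Achebe and Sato, by date of consecration or institution (earlier first): Johansson and Tran (Nov 25, 1998) before Achebe (Mar 14, 1999) before Sato (Oct 14, 2000).
Johansson and Tran are each not a chapter member, so the next rule applies.
Among Johansson and Tran, alphabetically by surname: Johansson before Tran.
Moreau and Vance both have years in holy orders 38 years, so the next rule applies.
Moreau and Vance both have date of consecration or institution Apr 21, 1992, so the next rule applies.
Moreau and Vance are each not a chapter member, so the next rule applies.
Among Moreau and Vance, alphabetically by surname: Moreau before Vance.
Full order: Salazar, Johansson, Tran, Achebe, Sato, Harlow, Moreau, Vance.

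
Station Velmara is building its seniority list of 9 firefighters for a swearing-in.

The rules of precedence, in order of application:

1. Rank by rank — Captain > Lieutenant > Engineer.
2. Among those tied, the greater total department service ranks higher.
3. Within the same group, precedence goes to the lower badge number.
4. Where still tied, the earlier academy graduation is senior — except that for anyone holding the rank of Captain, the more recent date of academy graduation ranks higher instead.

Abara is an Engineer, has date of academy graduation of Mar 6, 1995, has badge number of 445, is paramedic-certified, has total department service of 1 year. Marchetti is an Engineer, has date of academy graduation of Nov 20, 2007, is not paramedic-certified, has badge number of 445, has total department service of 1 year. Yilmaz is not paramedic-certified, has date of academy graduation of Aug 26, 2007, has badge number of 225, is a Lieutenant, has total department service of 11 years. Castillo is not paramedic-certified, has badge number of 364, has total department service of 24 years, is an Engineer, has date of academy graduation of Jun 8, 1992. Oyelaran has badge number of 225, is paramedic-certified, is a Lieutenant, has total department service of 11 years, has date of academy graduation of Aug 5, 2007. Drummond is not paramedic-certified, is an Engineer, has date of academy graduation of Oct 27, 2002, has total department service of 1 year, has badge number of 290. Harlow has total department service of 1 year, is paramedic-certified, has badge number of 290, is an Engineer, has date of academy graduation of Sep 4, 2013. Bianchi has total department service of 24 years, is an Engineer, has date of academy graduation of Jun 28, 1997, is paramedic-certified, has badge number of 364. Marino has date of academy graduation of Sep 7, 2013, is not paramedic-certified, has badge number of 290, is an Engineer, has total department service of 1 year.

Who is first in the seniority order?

By rank: Oyelaran and Yilmaz (Lieutenant); then Castillo, Bianchi, Drummond, Harlow, Marino, Abara and Marchetti (Engineer).
Oyelaran and Yilmaz both have total department service 11 years, so the next rule applies.
Oyelaran and Yilmaz both have badge number 225, so the next rule applies.
Among Oyelaran and Yilmaz, by date of academy graduation (earlier first): Oyelaran (Aug 5, 2007) before Yilmaz (Aug 26, 2007).
Among Castillo, Bianchi, Drummond, Harlow, Marino, Abara and Marchetti, by total department service (higher first): Castillo and Bianchi (24 years) before Drummond, Harlow, Marino, Abara and Marchetti (1 year).
Castillo and Bianchi both have badge number 364, so the next rule applies.
Among Castillo and Bianchi, by date of academy graduation (earlier first): Castillo (Jun 8, 1992) before Bianchi (Jun 28, 1997).
Among Drummond, Harlow, Marino, Abara and Marchetti, by badge number (lower first): Drummond, Harlow and Marino (290) before Abara and Marchetti (445).
Among Drummond, Harlow and Marino, by date of academy graduation (earlier first): Drummond (Oct 27, 2002) before Harlow (Sep 4, 2013) before Marino (Sep 7, 2013).
Among Abara and Marchetti, by date of academy graduation (earlier first): Abara (Mar 6, 1995) before Marchetti (Nov 20, 2007).
Order: Oyelaran, Yilmaz, Castillo, Bianchi, Drummond, Harlow, Marino, Abara, Marchetti.

Oyelaran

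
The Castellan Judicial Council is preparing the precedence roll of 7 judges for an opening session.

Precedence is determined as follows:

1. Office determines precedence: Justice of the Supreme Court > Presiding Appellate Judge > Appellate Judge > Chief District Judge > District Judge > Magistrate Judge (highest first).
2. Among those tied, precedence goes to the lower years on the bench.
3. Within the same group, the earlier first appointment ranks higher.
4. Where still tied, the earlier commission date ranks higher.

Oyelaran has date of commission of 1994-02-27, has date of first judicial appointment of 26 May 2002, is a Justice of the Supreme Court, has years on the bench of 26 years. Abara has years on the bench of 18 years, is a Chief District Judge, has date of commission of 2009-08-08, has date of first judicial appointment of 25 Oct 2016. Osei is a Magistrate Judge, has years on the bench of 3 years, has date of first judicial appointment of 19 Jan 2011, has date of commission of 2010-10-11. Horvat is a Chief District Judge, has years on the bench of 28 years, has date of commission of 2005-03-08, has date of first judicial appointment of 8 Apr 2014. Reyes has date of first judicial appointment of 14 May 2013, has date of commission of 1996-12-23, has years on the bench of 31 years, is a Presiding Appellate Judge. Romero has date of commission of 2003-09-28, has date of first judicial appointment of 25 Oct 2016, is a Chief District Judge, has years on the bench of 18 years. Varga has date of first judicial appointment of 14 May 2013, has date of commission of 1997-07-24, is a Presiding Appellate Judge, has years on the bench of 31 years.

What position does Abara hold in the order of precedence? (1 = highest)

5

By office: Oyelaran (Justice of the Supreme Court); then Reyes and Varga (Presiding Appellate Judge); then Romero, Abara and Horvat (Chief District Judge); then Osei (Magistrate Judge).
Reyes and Varga both have years on the bench 31 years, so the next rule applies.
Reyes and Varga both have date of first judicial appointment 14 May 2013, so the next rule applies.
Among Reyes and Varga, by date of commission (earlier first): Reyes (1996-12-23) before Varga (1997-07-24).
Among Romero, Abara and Horvat, by years on the bench (lower first): Romero and Abara (18 years) before Horvat (28 years).
Romero and Abara both have date of first judicial appointment 25 Oct 2016, so the next rule applies.
Among Romero and Abara, by date of commission (earlier first): Romero (2003-09-28) before Abara (2009-08-08).
Order: Oyelaran, Reyes, Varga, Romero, Abara, Horvat, Osei. So position 5.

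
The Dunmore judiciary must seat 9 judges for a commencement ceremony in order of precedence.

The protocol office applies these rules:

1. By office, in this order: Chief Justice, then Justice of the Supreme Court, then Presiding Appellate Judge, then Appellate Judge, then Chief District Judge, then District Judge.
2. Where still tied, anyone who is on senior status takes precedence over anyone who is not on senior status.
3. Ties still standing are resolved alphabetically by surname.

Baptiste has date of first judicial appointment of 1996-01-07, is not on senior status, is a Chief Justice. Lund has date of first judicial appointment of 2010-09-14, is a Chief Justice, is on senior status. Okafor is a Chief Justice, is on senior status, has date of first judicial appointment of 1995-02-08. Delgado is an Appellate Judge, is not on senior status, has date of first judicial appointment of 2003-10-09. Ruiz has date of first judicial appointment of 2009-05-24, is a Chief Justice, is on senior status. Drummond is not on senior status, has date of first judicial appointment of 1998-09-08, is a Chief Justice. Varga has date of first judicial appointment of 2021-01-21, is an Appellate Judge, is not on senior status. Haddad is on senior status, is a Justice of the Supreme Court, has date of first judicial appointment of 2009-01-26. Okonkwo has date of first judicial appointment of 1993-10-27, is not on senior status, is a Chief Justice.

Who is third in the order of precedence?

Ruiz

By office: Lund, Okafor, Ruiz, Baptiste, Drummond and Okonkwo (Chief Justice); then Haddad (Justice of the Supreme Court); then Delgado and Varga (Appellate Judge).
Among Lund, Okafor, Ruiz, Baptiste, Drummond and Okonkwo, on senior status before not on senior status: Lund, Okafor and Ruiz (on senior status) before Baptiste, Drummond and Okonkwo (not on senior status).
Among Lund, Okafor and Ruiz, alphabetically by surname: Lund before Okafor before Ruiz.
Among Baptiste, Drummond and Okonkwo, alphabetically by surname: Baptiste before Drummond before Okonkwo.
Delgado and Varga are each not on senior status, so the next rule applies.
Among Delgado and Varga, alphabetically by surname: Delgado before Varga.
Order: Lund, Okafor, Ruiz, Baptiste, Drummond, Okonkwo, Haddad, Delgado, Varga.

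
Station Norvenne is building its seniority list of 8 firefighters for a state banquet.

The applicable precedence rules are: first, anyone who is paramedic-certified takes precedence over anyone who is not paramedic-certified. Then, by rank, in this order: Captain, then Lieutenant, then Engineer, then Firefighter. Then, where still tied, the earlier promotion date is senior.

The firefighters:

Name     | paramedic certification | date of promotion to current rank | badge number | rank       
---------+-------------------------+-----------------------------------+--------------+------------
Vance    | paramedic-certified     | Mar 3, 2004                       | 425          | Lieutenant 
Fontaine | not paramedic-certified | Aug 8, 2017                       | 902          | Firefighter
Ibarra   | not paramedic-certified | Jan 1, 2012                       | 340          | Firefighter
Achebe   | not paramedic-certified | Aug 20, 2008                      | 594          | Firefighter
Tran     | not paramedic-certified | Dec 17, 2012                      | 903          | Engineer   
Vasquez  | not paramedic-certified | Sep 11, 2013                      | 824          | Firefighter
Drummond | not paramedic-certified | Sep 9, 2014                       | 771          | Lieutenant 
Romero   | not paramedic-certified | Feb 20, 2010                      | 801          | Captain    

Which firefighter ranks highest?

Vance

By the first rule: Vance (paramedic-certified); then Romero, Drummond, Tran, Achebe, Ibarra, Vasquez and Fontaine (each not paramedic-certified).
Among Romero, Drummond, Tran, Achebe, Ibarra, Vasquez and Fontaine, by rank: Romero (Captain) before Drummond (Lieutenant) before Tran (Engineer) before Achebe, Ibarra, Vasquez and Fontaine (Firefighter).
Among Achebe, Ibarra, Vasquez and Fontaine, by date of promotion to current rank (earlier first): Achebe (Aug 20, 2008) before Ibarra (Jan 1, 2012) before Vasquez (Sep 11, 2013) before Fontaine (Aug 8, 2017).
Order: Vance, Romero, Drummond, Tran, Achebe, Ibarra, Vasquez, Fontaine.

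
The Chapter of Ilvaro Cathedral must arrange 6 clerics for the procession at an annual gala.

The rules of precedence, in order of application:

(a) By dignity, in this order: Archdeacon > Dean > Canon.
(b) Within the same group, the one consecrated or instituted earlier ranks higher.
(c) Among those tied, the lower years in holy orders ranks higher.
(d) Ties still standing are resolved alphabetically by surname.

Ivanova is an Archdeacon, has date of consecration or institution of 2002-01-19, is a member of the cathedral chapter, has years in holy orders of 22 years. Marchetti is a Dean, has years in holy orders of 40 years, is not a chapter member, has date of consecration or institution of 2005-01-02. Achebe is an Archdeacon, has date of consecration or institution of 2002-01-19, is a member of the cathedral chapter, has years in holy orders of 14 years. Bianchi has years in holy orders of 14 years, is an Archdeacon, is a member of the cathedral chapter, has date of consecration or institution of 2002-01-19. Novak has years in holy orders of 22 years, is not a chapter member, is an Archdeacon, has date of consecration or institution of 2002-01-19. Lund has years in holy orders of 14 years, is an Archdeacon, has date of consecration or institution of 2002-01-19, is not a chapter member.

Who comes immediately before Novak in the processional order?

Ivanova

By dignity: Achebe, Bianchi, Lund, Ivanova and Novak (Archdeacon); then Marchetti (Dean).
Achebe, Bianchi, Lund, Ivanova and Novak all have date of consecration or institution 2002-01-19, so the next rule applies.
Among Achebe, Bianchi, Lund, Ivanova and Novak, by years in holy orders (lower first): Achebe, Bianchi and Lund (14 years) before Ivanova and Novak (22 years).
Among Achebe, Bianchi and Lund, alphabetically by surname: Achebe before Bianchi before Lund.
Among Ivanova and Novak, alphabetically by surname: Ivanova before Novak.
Order: Achebe, Bianchi, Lund, Ivanova, Novak, Marchetti.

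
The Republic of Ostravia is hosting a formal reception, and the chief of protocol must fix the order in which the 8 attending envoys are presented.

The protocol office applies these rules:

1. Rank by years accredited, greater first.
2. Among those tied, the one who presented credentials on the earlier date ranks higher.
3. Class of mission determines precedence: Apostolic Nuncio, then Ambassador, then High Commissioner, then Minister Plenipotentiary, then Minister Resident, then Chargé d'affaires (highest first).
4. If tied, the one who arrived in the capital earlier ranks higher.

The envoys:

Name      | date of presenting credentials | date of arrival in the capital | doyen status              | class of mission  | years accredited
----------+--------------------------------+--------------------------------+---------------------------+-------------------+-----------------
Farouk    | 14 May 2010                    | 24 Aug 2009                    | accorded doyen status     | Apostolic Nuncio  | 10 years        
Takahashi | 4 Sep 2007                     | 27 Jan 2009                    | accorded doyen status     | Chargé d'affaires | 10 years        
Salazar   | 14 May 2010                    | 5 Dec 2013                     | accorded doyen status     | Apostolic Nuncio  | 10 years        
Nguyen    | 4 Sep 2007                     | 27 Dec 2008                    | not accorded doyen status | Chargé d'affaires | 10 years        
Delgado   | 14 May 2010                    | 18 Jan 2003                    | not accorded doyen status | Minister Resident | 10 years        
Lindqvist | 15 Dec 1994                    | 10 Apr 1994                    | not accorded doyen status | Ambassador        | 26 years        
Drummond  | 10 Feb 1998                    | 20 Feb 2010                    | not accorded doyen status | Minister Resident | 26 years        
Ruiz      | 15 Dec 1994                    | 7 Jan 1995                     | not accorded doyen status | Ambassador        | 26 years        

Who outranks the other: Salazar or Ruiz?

Ruiz

By years accredited (higher first): Lindqvist, Ruiz and Drummond (each 26 years); then Nguyen, Takahashi, Farouk, Salazar and Delgado (each 10 years).
Among Lindqvist, Ruiz and Drummond, by date of presenting credentials (earlier first): Lindqvist and Ruiz (15 Dec 1994) before Drummond (10 Feb 1998).
Lindqvist and Ruiz are each Ambassador, so the next rule applies.
Among Lindqvist and Ruiz, by date of arrival in the capital (earlier first): Lindqvist (10 Apr 1994) before Ruiz (7 Jan 1995).
Among Nguyen, Takahashi, Farouk, Salazar and Delgado, by date of presenting credentials (earlier first): Nguyen and Takahashi (4 Sep 2007) before Farouk, Salazar and Delgado (14 May 2010).
Nguyen and Takahashi are each Chargé d'affaires, so the next rule applies.
Among Nguyen and Takahashi, by date of arrival in the capital (earlier first): Nguyen (27 Dec 2008) before Takahashi (27 Jan 2009).
Among Farouk, Salazar and Delgado, by class of mission: Farouk and Salazar (Apostolic Nuncio) before Delgado (Minister Resident).
Among Farouk and Salazar, by date of arrival in the capital (earlier first): Farouk (24 Aug 2009) before Salazar (5 Dec 2013).
So Ruiz takes precedence.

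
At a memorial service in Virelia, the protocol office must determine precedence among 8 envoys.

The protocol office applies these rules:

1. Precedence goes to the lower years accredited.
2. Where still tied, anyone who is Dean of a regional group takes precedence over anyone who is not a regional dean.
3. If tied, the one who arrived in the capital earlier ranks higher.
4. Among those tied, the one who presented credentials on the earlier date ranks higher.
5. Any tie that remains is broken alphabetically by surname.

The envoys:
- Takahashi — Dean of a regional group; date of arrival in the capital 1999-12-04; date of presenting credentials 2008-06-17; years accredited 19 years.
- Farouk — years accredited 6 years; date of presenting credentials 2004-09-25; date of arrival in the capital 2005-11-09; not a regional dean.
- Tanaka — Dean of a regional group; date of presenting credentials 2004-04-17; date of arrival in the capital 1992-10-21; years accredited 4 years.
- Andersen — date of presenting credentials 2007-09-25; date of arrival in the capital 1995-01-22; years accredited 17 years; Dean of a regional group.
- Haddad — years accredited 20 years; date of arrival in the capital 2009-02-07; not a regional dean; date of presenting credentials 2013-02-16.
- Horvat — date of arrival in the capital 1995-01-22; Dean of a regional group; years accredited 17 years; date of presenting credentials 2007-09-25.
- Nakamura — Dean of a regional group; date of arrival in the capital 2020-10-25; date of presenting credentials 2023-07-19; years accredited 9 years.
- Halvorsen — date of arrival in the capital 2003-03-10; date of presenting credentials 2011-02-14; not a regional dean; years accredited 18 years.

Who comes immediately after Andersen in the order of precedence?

By years accredited (lower first): Tanaka (4 years); then Farouk (6 years); then Nakamura (9 years); then Andersen and Horvat (both 17 years); then Halvorsen (18 years); then Takahashi (19 years); then Haddad (20 years).
Andersen and Horvat are each Dean of a regional group, so the next rule applies.
Andersen and Horvat both have date of arrival in the capital 1995-01-22, so the next rule applies.
Andersen and Horvat both have date of presenting credentials 2007-09-25, so the next rule applies.
Among Andersen and Horvat, alphabetically by surname: Andersen before Horvat.
Order: Tanaka, Farouk, Nakamura, Andersen, Horvat, Halvorsen, Takahashi, Haddad.

Horvat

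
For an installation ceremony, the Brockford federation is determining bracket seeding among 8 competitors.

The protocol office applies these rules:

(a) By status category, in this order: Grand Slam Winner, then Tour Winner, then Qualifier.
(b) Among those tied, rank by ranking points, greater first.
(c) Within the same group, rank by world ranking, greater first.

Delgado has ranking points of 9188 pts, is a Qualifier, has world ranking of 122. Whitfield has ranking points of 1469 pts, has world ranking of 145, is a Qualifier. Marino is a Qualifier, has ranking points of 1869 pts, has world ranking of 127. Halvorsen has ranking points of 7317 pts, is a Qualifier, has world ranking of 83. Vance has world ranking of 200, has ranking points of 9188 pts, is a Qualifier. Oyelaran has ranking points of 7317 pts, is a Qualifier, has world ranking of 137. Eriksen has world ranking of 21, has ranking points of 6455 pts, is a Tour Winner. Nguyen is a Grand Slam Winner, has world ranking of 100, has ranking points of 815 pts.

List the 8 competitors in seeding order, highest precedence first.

Nguyen, Eriksen, Vance, Delgado, Oyelaran, Halvorsen, Marino, Whitfield

By status category: Nguyen (Grand Slam Winner); then Eriksen (Tour Winner); then Vance, Delgado, Oyelaran, Halvorsen, Marino and Whitfield (Qualifier).
Among Vance, Delgado, Oyelaran, Halvorsen, Marino and Whitfield, by ranking points (higher first): Vance and Delgado (9188 pts) before Oyelaran and Halvorsen (7317 pts) before Marino (1869 pts) before Whitfield (1469 pts).
Among Vance and Delgado, by world ranking (higher first): Vance (200) before Delgado (122).
Among Oyelaran and Halvorsen, by world ranking (higher first): Oyelaran (137) before Halvorsen (83).
Full order: Nguyen, Eriksen, Vance, Delgado, Oyelaran, Halvorsen, Marino, Whitfield.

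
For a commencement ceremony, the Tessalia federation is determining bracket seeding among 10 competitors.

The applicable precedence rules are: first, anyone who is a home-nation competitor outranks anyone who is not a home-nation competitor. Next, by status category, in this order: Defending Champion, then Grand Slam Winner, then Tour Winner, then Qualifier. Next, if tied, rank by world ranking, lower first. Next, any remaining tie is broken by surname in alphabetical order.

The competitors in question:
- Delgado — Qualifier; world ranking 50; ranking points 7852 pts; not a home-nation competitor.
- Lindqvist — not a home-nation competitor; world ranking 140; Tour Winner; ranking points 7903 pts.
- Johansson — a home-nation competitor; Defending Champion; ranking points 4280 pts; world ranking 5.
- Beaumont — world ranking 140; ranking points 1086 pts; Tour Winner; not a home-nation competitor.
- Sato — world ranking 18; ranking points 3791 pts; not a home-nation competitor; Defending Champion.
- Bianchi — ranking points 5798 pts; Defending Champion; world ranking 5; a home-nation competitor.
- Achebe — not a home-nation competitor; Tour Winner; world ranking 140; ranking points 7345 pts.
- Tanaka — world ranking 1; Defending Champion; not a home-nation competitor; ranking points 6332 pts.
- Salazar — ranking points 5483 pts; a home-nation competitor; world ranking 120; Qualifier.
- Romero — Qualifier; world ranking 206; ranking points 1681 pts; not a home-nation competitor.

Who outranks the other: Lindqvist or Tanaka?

Tanaka

By the first rule: Bianchi, Johansson and Salazar (each a home-nation competitor); then Tanaka, Sato, Achebe, Beaumont, Lindqvist, Delgado and Romero (each not a home-nation competitor).
Among Bianchi, Johansson and Salazar, by status category: Bianchi and Johansson (Defending Champion) before Salazar (Qualifier).
Bianchi and Johansson both have world ranking 5, so the next rule applies.
Among Bianchi and Johansson, alphabetically by surname: Bianchi before Johansson.
Among Tanaka, Sato, Achebe, Beaumont, Lindqvist, Delgado and Romero, by status category: Tanaka and Sato (Defending Champion) before Achebe, Beaumont and Lindqvist (Tour Winner) before Delgado and Romero (Qualifier).
Among Tanaka and Sato, by world ranking (lower first): Tanaka (1) before Sato (18).
Achebe, Beaumont and Lindqvist all have world ranking 140, so the next rule applies.
Among Achebe, Beaumont and Lindqvist, alphabetically by surname: Achebe before Beaumont before Lindqvist.
Among Delgado and Romero, by world ranking (lower first): Delgado (50) before Romero (206).
So Tanaka takes precedence.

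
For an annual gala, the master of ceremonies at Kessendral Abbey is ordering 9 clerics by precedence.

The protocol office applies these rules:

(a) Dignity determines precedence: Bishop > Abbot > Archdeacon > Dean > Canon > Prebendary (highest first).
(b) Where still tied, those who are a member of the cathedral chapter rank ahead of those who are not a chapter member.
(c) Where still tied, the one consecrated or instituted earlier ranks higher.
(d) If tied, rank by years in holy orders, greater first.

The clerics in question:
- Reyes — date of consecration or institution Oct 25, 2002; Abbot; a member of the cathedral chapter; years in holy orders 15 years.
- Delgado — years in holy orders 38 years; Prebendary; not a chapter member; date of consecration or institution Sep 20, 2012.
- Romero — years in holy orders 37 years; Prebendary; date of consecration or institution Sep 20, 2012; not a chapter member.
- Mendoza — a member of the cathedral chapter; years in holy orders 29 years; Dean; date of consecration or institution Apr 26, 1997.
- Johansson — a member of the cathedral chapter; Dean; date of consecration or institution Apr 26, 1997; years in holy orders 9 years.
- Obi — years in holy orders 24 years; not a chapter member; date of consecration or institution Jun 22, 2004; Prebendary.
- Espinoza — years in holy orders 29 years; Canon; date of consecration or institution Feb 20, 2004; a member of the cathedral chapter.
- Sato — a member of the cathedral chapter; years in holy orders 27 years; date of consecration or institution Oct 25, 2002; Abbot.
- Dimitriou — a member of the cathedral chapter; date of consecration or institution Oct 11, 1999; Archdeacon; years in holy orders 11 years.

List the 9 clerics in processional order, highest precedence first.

By dignity: Sato and Reyes (Abbot); then Dimitriou (Archdeacon); then Mendoza and Johansson (Dean); then Espinoza (Canon); then Obi, Delgado and Romero (Prebendary).
Sato and Reyes are each a member of the cathedral chapter, so the next rule applies.
Sato and Reyes both have date of consecration or institution Oct 25, 2002, so the next rule applies.
Among Sato and Reyes, by years in holy orders (higher first): Sato (27 years) before Reyes (15 years).
Mendoza and Johansson are each a member of the cathedral chapter, so the next rule applies.
Mendoza and Johansson both have date of consecration or institution Apr 26, 1997, so the next rule applies.
Among Mendoza and Johansson, by years in holy orders (higher first): Mendoza (29 years) before Johansson (9 years).
Obi, Delgado and Romero are each not a chapter member, so the next rule applies.
Among Obi, Delgado and Romero, by date of consecration or institution (earlier first): Obi (Jun 22, 2004) before Delgado and Romero (Sep 20, 2012).
Among Delgado and Romero, by years in holy orders (higher first): Delgado (38 years) before Romero (37 years).
Full order: Sato, Reyes, Dimitriou, Mendoza, Johansson, Espinoza, Obi, Delgado, Romero.

Sato, Reyes, Dimitriou, Mendoza, Johansson, Espinoza, Obi, Delgado, Romero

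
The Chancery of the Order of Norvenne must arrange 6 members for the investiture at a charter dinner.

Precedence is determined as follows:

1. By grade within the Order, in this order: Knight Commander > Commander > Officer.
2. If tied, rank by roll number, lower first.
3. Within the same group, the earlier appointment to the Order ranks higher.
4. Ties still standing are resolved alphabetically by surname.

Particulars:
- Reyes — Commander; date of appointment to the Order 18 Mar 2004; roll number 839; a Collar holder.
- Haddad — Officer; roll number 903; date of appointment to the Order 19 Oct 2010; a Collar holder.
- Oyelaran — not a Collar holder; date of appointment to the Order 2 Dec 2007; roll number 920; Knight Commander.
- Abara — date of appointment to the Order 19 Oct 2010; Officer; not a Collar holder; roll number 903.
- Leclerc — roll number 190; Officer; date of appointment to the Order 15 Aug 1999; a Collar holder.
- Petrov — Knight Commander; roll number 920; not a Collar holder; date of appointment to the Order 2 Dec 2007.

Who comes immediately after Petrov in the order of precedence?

By grade within the Order: Oyelaran and Petrov (Knight Commander); then Reyes (Commander); then Leclerc, Abara and Haddad (Officer).
Oyelaran and Petrov both have roll number 920, so the next rule applies.
Oyelaran and Petrov both have date of appointment to the Order 2 Dec 2007, so the next rule applies.
Among Oyelaran and Petrov, alphabetically by surname: Oyelaran before Petrov.
Among Leclerc, Abara and Haddad, by roll number (lower first): Leclerc (190) before Abara and Haddad (903).
Abara and Haddad both have date of appointment to the Order 19 Oct 2010, so the next rule applies.
Among Abara and Haddad, alphabetically by surname: Abara before Haddad.
Order: Oyelaran, Petrov, Reyes, Leclerc, Abara, Haddad.

Reyes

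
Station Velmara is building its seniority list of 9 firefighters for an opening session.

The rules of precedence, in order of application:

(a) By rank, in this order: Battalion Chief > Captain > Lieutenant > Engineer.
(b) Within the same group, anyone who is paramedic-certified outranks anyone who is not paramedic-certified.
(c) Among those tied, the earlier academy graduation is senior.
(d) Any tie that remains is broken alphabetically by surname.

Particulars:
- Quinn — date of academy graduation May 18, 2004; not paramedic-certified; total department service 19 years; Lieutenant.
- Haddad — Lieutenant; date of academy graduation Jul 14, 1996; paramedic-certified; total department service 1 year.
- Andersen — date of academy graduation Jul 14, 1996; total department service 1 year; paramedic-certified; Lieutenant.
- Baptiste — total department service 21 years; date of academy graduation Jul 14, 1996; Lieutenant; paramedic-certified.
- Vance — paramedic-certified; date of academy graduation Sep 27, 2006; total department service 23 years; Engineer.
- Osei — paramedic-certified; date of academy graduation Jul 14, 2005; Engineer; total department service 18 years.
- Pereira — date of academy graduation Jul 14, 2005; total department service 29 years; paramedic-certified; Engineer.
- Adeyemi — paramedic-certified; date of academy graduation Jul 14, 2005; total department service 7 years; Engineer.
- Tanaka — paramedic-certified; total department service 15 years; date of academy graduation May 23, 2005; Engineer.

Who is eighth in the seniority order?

By rank: Andersen, Baptiste, Haddad and Quinn (Lieutenant); then Tanaka, Adeyemi, Osei, Pereira and Vance (Engineer).
Among Andersen, Baptiste, Haddad and Quinn, paramedic-certified before not paramedic-certified: Andersen, Baptiste and Haddad (paramedic-certified) before Quinn (not paramedic-certified).
Andersen, Baptiste and Haddad all have date of academy graduation Jul 14, 1996, so the next rule applies.
Among Andersen, Baptiste and Haddad, alphabetically by surname: Andersen before Baptiste before Haddad.
Tanaka, Adeyemi, Osei, Pereira and Vance are each paramedic-certified, so the next rule applies.
Among Tanaka, Adeyemi, Osei, Pereira and Vance, by date of academy graduation (earlier first): Tanaka (May 23, 2005) before Adeyemi, Osei and Pereira (Jul 14, 2005) before Vance (Sep 27, 2006).
Among Adeyemi, Osei and Pereira, alphabetically by surname: Adeyemi before Osei before Pereira.
Order: Andersen, Baptiste, Haddad, Quinn, Tanaka, Adeyemi, Osei, Pereira, Vance.

Pereira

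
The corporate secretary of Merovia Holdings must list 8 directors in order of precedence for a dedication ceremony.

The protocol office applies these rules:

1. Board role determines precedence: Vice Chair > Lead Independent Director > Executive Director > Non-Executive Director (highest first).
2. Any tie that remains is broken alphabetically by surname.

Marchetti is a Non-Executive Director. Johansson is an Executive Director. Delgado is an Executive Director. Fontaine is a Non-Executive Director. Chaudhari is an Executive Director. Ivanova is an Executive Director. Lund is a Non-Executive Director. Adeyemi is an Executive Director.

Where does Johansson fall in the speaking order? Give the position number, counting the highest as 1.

By board role: Adeyemi, Chaudhari, Delgado, Ivanova and Johansson (Executive Director); then Fontaine, Lund and Marchetti (Non-Executive Director).
Among Adeyemi, Chaudhari, Delgado, Ivanova and Johansson, alphabetically by surname: Adeyemi before Chaudhari before Delgado before Ivanova before Johansson.
Among Fontaine, Lund and Marchetti, alphabetically by surname: Fontaine before Lund before Marchetti.
Order: Adeyemi, Chaudhari, Delgado, Ivanova, Johansson, Fontaine, Lund, Marchetti. So position 5.

5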